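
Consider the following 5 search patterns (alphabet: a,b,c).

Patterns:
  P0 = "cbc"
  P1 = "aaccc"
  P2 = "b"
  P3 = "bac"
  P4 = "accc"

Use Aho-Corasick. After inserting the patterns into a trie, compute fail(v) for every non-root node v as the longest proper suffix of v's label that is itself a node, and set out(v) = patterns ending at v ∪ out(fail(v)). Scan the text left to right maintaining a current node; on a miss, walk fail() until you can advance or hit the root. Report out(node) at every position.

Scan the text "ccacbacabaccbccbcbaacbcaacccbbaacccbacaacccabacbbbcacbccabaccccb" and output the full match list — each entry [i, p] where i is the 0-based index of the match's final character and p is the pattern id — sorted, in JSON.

Construct AC machine:
Trie nodes:
  n0 'ε': a→4 b→9 c→1
  n1 'c': b→2
  n2 'cb': c→3
  n3 'cbc': ·  ←P0
  n4 'a': a→5 c→12
  n5 'aa': c→6
  n6 'aac': c→7
  n7 'aacc': c→8
  n8 'aaccc': ·  ←P1
  n9 'b': a→10  ←P2
  n10 'ba': c→11
  n11 'bac': ·  ←P3
  n12 'ac': c→13
  n13 'acc': c→14
  n14 'accc': ·  ←P4

BFS fail/out derivation:
  fail(1) 'c': from fail(0)=0 chase 'c': 0 ⇒ 0;  out=∅∪out(0)=∅
  fail(4) 'a': from fail(0)=0 chase 'a': 0 ⇒ 0;  out=∅∪out(0)=∅
  fail(9) 'b': from fail(0)=0 chase 'b': 0 ⇒ 0;  out={2}∪out(0)={2}
  fail(2) 'cb': from fail(1)=0 chase 'b': 0 ⇒ 9;  out=∅∪out(9)={2}
  fail(5) 'aa': from fail(4)=0 chase 'a': 0 ⇒ 4;  out=∅∪out(4)=∅
  fail(10) 'ba': from fail(9)=0 chase 'a': 0 ⇒ 4;  out=∅∪out(4)=∅
  fail(12) 'ac': from fail(4)=0 chase 'c': 0 ⇒ 1;  out=∅∪out(1)=∅
  fail(3) 'cbc': from fail(2)=9 chase 'c': 9→0 ⇒ 1;  out={0}∪out(1)={0}
  fail(6) 'aac': from fail(5)=4 chase 'c': 4 ⇒ 12;  out=∅∪out(12)=∅
  fail(11) 'bac': from fail(10)=4 chase 'c': 4 ⇒ 12;  out={3}∪out(12)={3}
  fail(13) 'acc': from fail(12)=1 chase 'c': 1→0 ⇒ 1;  out=∅∪out(1)=∅
  fail(7) 'aacc': from fail(6)=12 chase 'c': 12 ⇒ 13;  out=∅∪out(13)=∅
  fail(14) 'accc': from fail(13)=1 chase 'c': 1→0 ⇒ 1;  out={4}∪out(1)={4}
  fail(8) 'aaccc': from fail(7)=13 chase 'c': 13 ⇒ 14;  out={1}∪out(14)={1,4}

Text stream:
[0] read 'c'  n0⇒n1
[1] read 'c'  n1⇒n1 (via fail)
[2] read 'a'  n1⇒n4 (via fail)
[3] read 'c'  n4⇒n12
[4] read 'b'  n12⇒n2 (via fail)  emit P2@[4:4]
[5] read 'a'  n2⇒n10 (via fail)
[6] read 'c'  n10⇒n11  emit P3@[4:6]
[7] read 'a'  n11⇒n4 (via fail)
[8] read 'b'  n4⇒n9 (via fail)  emit P2@[8:8]
[9] read 'a'  n9⇒n10
[10] read 'c'  n10⇒n11  emit P3@[8:10]
[11] read 'c'  n11⇒n13 (via fail)
[12] read 'b'  n13⇒n2 (via fail)  emit P2@[12:12]
[13] read 'c'  n2⇒n3  emit P0@[11:13]
[14] read 'c'  n3⇒n1 (via fail)
[15] read 'b'  n1⇒n2  emit P2@[15:15]
[16] read 'c'  n2⇒n3  emit P0@[14:16]
[17] read 'b'  n3⇒n2 (via fail)  emit P2@[17:17]
[18] read 'a'  n2⇒n10 (via fail)
[19] read 'a'  n10⇒n5 (via fail)
[20] read 'c'  n5⇒n6
[21] read 'b'  n6⇒n2 (via fail)  emit P2@[21:21]
[22] read 'c'  n2⇒n3  emit P0@[20:22]
[23] read 'a'  n3⇒n4 (via fail)
[24] read 'a'  n4⇒n5
[25] read 'c'  n5⇒n6
[26] read 'c'  n6⇒n7
[27] read 'c'  n7⇒n8  emit P1@[23:27],P4@[24:27]
[28] read 'b'  n8⇒n2 (via fail)  emit P2@[28:28]
[29] read 'b'  n2⇒n9 (via fail)  emit P2@[29:29]
[30] read 'a'  n9⇒n10
[31] read 'a'  n10⇒n5 (via fail)
[32] read 'c'  n5⇒n6
[33] read 'c'  n6⇒n7
[34] read 'c'  n7⇒n8  emit P1@[30:34],P4@[31:34]
[35] read 'b'  n8⇒n2 (via fail)  emit P2@[35:35]
[36] read 'a'  n2⇒n10 (via fail)
[37] read 'c'  n10⇒n11  emit P3@[35:37]
[38] read 'a'  n11⇒n4 (via fail)
[39] read 'a'  n4⇒n5
[40] read 'c'  n5⇒n6
[41] read 'c'  n6⇒n7
[42] read 'c'  n7⇒n8  emit P1@[38:42],P4@[39:42]
[43] read 'a'  n8⇒n4 (via fail)
[44] read 'b'  n4⇒n9 (via fail)  emit P2@[44:44]
[45] read 'a'  n9⇒n10
[46] read 'c'  n10⇒n11  emit P3@[44:46]
[47] read 'b'  n11⇒n2 (via fail)  emit P2@[47:47]
[48] read 'b'  n2⇒n9 (via fail)  emit P2@[48:48]
[49] read 'b'  n9⇒n9 (via fail)  emit P2@[49:49]
[50] read 'c'  n9⇒n1 (via fail)
[51] read 'a'  n1⇒n4 (via fail)
[52] read 'c'  n4⇒n12
[53] read 'b'  n12⇒n2 (via fail)  emit P2@[53:53]
[54] read 'c'  n2⇒n3  emit P0@[52:54]
[55] read 'c'  n3⇒n1 (via fail)
[56] read 'a'  n1⇒n4 (via fail)
[57] read 'b'  n4⇒n9 (via fail)  emit P2@[57:57]
[58] read 'a'  n9⇒n10
[59] read 'c'  n10⇒n11  emit P3@[57:59]
[60] read 'c'  n11⇒n13 (via fail)
[61] read 'c'  n13⇒n14  emit P4@[58:61]
[62] read 'c'  n14⇒n1 (via fail)
[63] read 'b'  n1⇒n2  emit P2@[63:63]

All matches (sorted): [[4,2],[6,3],[8,2],[10,3],[12,2],[13,0],[15,2],[16,0],[17,2],[21,2],[22,0],[27,1],[27,4],[28,2],[29,2],[34,1],[34,4],[35,2],[37,3],[42,1],[42,4],[44,2],[46,3],[47,2],[48,2],[49,2],[53,2],[54,0],[57,2],[59,3],[61,4],[63,2]]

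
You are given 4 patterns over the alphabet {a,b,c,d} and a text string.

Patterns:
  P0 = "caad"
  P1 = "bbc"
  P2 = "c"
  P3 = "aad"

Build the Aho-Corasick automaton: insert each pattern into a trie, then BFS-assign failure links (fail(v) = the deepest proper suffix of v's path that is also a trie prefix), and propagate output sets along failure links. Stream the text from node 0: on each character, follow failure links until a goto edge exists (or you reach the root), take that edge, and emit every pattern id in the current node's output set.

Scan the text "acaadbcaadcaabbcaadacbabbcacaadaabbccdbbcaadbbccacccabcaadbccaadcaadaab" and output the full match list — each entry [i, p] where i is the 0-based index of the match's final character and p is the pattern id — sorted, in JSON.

Build automaton:
Trie nodes:
  n0 'ε': a→8 b→5 c→1
  n1 'c': a→2  ←P2
  n2 'ca': a→3
  n3 'caa': d→4
  n4 'caad': ·  ←P0
  n5 'b': b→6
  n6 'bb': c→7
  n7 'bbc': ·  ←P1
  n8 'a': a→9
  n9 'aa': d→10
  n10 'aad': ·  ←P3

BFS fail/out derivation:
  n1('c'): parent n0 fail=0; on 'c' 0 → fail=0;  out {2}∪∅={2}
  n5('b'): parent n0 fail=0; on 'b' 0 → fail=0;  out ∅∪∅=∅
  n8('a'): parent n0 fail=0; on 'a' 0 → fail=0;  out ∅∪∅=∅
  n2('ca'): parent n1 fail=0; on 'a' 0 → fail=8;  out ∅∪∅=∅
  n6('bb'): parent n5 fail=0; on 'b' 0 → fail=5;  out ∅∪∅=∅
  n9('aa'): parent n8 fail=0; on 'a' 0 → fail=8;  out ∅∪∅=∅
  n3('caa'): parent n2 fail=8; on 'a' 8 → fail=9;  out ∅∪∅=∅
  n7('bbc'): parent n6 fail=5; on 'c' 5→0 → fail=1;  out {1}∪{2}={1,2}
  n10('aad'): parent n9 fail=8; on 'd' 8→0 → fail=0;  out {3}∪∅={3}
  n4('caad'): parent n3 fail=9; on 'd' 9 → fail=10;  out {0}∪{3}={0,3}

Scan:
pos 0 'a': at 8
pos 1 'c': at 1 (via fail)  → match P2@[1:1]
pos 2 'a': at 2
pos 3 'a': at 3
pos 4 'd': at 4  → match P0@[1:4],P3@[2:4]
pos 5 'b': at 5 (via fail)
pos 6 'c': at 1 (via fail)  → match P2@[6:6]
pos 7 'a': at 2
pos 8 'a': at 3
pos 9 'd': at 4  → match P0@[6:9],P3@[7:9]
pos 10 'c': at 1 (via fail)  → match P2@[10:10]
pos 11 'a': at 2
pos 12 'a': at 3
pos 13 'b': at 5 (via fail)
pos 14 'b': at 6
pos 15 'c': at 7  → match P1@[13:15],P2@[15:15]
pos 16 'a': at 2 (via fail)
pos 17 'a': at 3
pos 18 'd': at 4  → match P0@[15:18],P3@[16:18]
pos 19 'a': at 8 (via fail)
pos 20 'c': at 1 (via fail)  → match P2@[20:20]
pos 21 'b': at 5 (via fail)
pos 22 'a': at 8 (via fail)
pos 23 'b': at 5 (via fail)
pos 24 'b': at 6
pos 25 'c': at 7  → match P1@[23:25],P2@[25:25]
pos 26 'a': at 2 (via fail)
pos 27 'c': at 1 (via fail)  → match P2@[27:27]
pos 28 'a': at 2
pos 29 'a': at 3
pos 30 'd': at 4  → match P0@[27:30],P3@[28:30]
pos 31 'a': at 8 (via fail)
pos 32 'a': at 9
pos 33 'b': at 5 (via fail)
pos 34 'b': at 6
pos 35 'c': at 7  → match P1@[33:35],P2@[35:35]
pos 36 'c': at 1 (via fail)  → match P2@[36:36]
pos 37 'd': at 0 (via fail)
pos 38 'b': at 5
pos 39 'b': at 6
pos 40 'c': at 7  → match P1@[38:40],P2@[40:40]
pos 41 'a': at 2 (via fail)
pos 42 'a': at 3
pos 43 'd': at 4  → match P0@[40:43],P3@[41:43]
pos 44 'b': at 5 (via fail)
pos 45 'b': at 6
pos 46 'c': at 7  → match P1@[44:46],P2@[46:46]
pos 47 'c': at 1 (via fail)  → match P2@[47:47]
pos 48 'a': at 2
pos 49 'c': at 1 (via fail)  → match P2@[49:49]
pos 50 'c': at 1 (via fail)  → match P2@[50:50]
pos 51 'c': at 1 (via fail)  → match P2@[51:51]
pos 52 'a': at 2
pos 53 'b': at 5 (via fail)
pos 54 'c': at 1 (via fail)  → match P2@[54:54]
pos 55 'a': at 2
pos 56 'a': at 3
pos 57 'd': at 4  → match P0@[54:57],P3@[55:57]
pos 58 'b': at 5 (via fail)
pos 59 'c': at 1 (via fail)  → match P2@[59:59]
pos 60 'c': at 1 (via fail)  → match P2@[60:60]
pos 61 'a': at 2
pos 62 'a': at 3
pos 63 'd': at 4  → match P0@[60:63],P3@[61:63]
pos 64 'c': at 1 (via fail)  → match P2@[64:64]
pos 65 'a': at 2
pos 66 'a': at 3
pos 67 'd': at 4  → match P0@[64:67],P3@[65:67]
pos 68 'a': at 8 (via fail)
pos 69 'a': at 9
pos 70 'b': at 5 (via fail)

Result: [[1,2],[4,0],[4,3],[6,2],[9,0],[9,3],[10,2],[15,1],[15,2],[18,0],[18,3],[20,2],[25,1],[25,2],[27,2],[30,0],[30,3],[35,1],[35,2],[36,2],[40,1],[40,2],[43,0],[43,3],[46,1],[46,2],[47,2],[49,2],[50,2],[51,2],[54,2],[57,0],[57,3],[59,2],[60,2],[63,0],[63,3],[64,2],[67,0],[67,3]]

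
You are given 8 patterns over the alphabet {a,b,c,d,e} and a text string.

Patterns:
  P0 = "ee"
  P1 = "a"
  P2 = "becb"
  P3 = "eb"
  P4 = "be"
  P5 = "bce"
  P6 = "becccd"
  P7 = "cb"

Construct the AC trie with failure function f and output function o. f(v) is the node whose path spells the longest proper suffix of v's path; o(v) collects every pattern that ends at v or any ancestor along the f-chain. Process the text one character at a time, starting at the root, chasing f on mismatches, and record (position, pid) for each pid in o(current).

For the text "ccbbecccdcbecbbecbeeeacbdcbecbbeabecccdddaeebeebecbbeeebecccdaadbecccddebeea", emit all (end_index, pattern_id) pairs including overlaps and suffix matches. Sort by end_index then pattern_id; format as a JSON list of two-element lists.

Build:
Trie nodes:
  0='ε' goto a→3 b→4 c→14 e→1
  1='e' goto b→8 e→2
  2='ee' goto ·  [P0 ends]
  3='a' goto ·  [P1 ends]
  4='b' goto c→9 e→5
  5='be' goto c→6  [P4 ends]
  6='bec' goto b→7 c→11
  7='becb' goto ·  [P2 ends]
  8='eb' goto ·  [P3 ends]
  9='bc' goto e→10
  10='bce' goto ·  [P5 ends]
  11='becc' goto c→12
  12='beccc' goto d→13
  13='becccd' goto ·  [P6 ends]
  14='c' goto b→15
  15='cb' goto ·  [P7 ends]

Failure links (BFS by depth):
  fail(1) 'e': from fail(0)=0 chase 'e': 0 ⇒ 0;  out=∅∪out(0)=∅
  fail(3) 'a': from fail(0)=0 chase 'a': 0 ⇒ 0;  out={1}∪out(0)={1}
  fail(4) 'b': from fail(0)=0 chase 'b': 0 ⇒ 0;  out=∅∪out(0)=∅
  fail(14) 'c': from fail(0)=0 chase 'c': 0 ⇒ 0;  out=∅∪out(0)=∅
  fail(2) 'ee': from fail(1)=0 chase 'e': 0 ⇒ 1;  out={0}∪out(1)={0}
  fail(5) 'be': from fail(4)=0 chase 'e': 0 ⇒ 1;  out={4}∪out(1)={4}
  fail(8) 'eb': from fail(1)=0 chase 'b': 0 ⇒ 4;  out={3}∪out(4)={3}
  fail(9) 'bc': from fail(4)=0 chase 'c': 0 ⇒ 14;  out=∅∪out(14)=∅
  fail(15) 'cb': from fail(14)=0 chase 'b': 0 ⇒ 4;  out={7}∪out(4)={7}
  fail(6) 'bec': from fail(5)=1 chase 'c': 1→0 ⇒ 14;  out=∅∪out(14)=∅
  fail(10) 'bce': from fail(9)=14 chase 'e': 14→0 ⇒ 1;  out={5}∪out(1)={5}
  fail(7) 'becb': from fail(6)=14 chase 'b': 14 ⇒ 15;  out={2}∪out(15)={2,7}
  fail(11) 'becc': from fail(6)=14 chase 'c': 14→0 ⇒ 14;  out=∅∪out(14)=∅
  fail(12) 'beccc': from fail(11)=14 chase 'c': 14→0 ⇒ 14;  out=∅∪out(14)=∅
  fail(13) 'becccd': from fail(12)=14 chase 'd': 14→0 ⇒ 0;  out={6}∪out(0)={6}

Scan:
[0] read 'c'  n0⇒n14
[1] read 'c'  n14⇒n14 (fail-walked)
[2] read 'b'  n14⇒n15  emit P7@[1:2]
[3] read 'b'  n15⇒n4 (fail-walked)
[4] read 'e'  n4⇒n5  emit P4@[3:4]
[5] read 'c'  n5⇒n6
[6] read 'c'  n6⇒n11
[7] read 'c'  n11⇒n12
[8] read 'd'  n12⇒n13  emit P6@[3:8]
[9] read 'c'  n13⇒n14 (fail-walked)
[10] read 'b'  n14⇒n15  emit P7@[9:10]
[11] read 'e'  n15⇒n5 (fail-walked)  emit P4@[10:11]
[12] read 'c'  n5⇒n6
[13] read 'b'  n6⇒n7  emit P2@[10:13],P7@[12:13]
[14] read 'b'  n7⇒n4 (fail-walked)
[15] read 'e'  n4⇒n5  emit P4@[14:15]
[16] read 'c'  n5⇒n6
[17] read 'b'  n6⇒n7  emit P2@[14:17],P7@[16:17]
[18] read 'e'  n7⇒n5 (fail-walked)  emit P4@[17:18]
[19] read 'e'  n5⇒n2 (fail-walked)  emit P0@[18:19]
[20] read 'e'  n2⇒n2 (fail-walked)  emit P0@[19:20]
[21] read 'a'  n2⇒n3 (fail-walked)  emit P1@[21:21]
[22] read 'c'  n3⇒n14 (fail-walked)
[23] read 'b'  n14⇒n15  emit P7@[22:23]
[24] read 'd'  n15⇒n0 (fail-walked)
[25] read 'c'  n0⇒n14
[26] read 'b'  n14⇒n15  emit P7@[25:26]
[27] read 'e'  n15⇒n5 (fail-walked)  emit P4@[26:27]
[28] read 'c'  n5⇒n6
[29] read 'b'  n6⇒n7  emit P2@[26:29],P7@[28:29]
[30] read 'b'  n7⇒n4 (fail-walked)
[31] read 'e'  n4⇒n5  emit P4@[30:31]
[32] read 'a'  n5⇒n3 (fail-walked)  emit P1@[32:32]
[33] read 'b'  n3⇒n4 (fail-walked)
[34] read 'e'  n4⇒n5  emit P4@[33:34]
[35] read 'c'  n5⇒n6
[36] read 'c'  n6⇒n11
[37] read 'c'  n11⇒n12
[38] read 'd'  n12⇒n13  emit P6@[33:38]
[39] read 'd'  n13⇒n0 (fail-walked)
[40] read 'd'  n0⇒n0
[41] read 'a'  n0⇒n3  emit P1@[41:41]
[42] read 'e'  n3⇒n1 (fail-walked)
[43] read 'e'  n1⇒n2  emit P0@[42:43]
[44] read 'b'  n2⇒n8 (fail-walked)  emit P3@[43:44]
[45] read 'e'  n8⇒n5 (fail-walked)  emit P4@[44:45]
[46] read 'e'  n5⇒n2 (fail-walked)  emit P0@[45:46]
[47] read 'b'  n2⇒n8 (fail-walked)  emit P3@[46:47]
[48] read 'e'  n8⇒n5 (fail-walked)  emit P4@[47:48]
[49] read 'c'  n5⇒n6
[50] read 'b'  n6⇒n7  emit P2@[47:50],P7@[49:50]
[51] read 'b'  n7⇒n4 (fail-walked)
[52] read 'e'  n4⇒n5  emit P4@[51:52]
[53] read 'e'  n5⇒n2 (fail-walked)  emit P0@[52:53]
[54] read 'e'  n2⇒n2 (fail-walked)  emit P0@[53:54]
[55] read 'b'  n2⇒n8 (fail-walked)  emit P3@[54:55]
[56] read 'e'  n8⇒n5 (fail-walked)  emit P4@[55:56]
[57] read 'c'  n5⇒n6
[58] read 'c'  n6⇒n11
[59] read 'c'  n11⇒n12
[60] read 'd'  n12⇒n13  emit P6@[55:60]
[61] read 'a'  n13⇒n3 (fail-walked)  emit P1@[61:61]
[62] read 'a'  n3⇒n3 (fail-walked)  emit P1@[62:62]
[63] read 'd'  n3⇒n0 (fail-walked)
[64] read 'b'  n0⇒n4
[65] read 'e'  n4⇒n5  emit P4@[64:65]
[66] read 'c'  n5⇒n6
[67] read 'c'  n6⇒n11
[68] read 'c'  n11⇒n12
[69] read 'd'  n12⇒n13  emit P6@[64:69]
[70] read 'd'  n13⇒n0 (fail-walked)
[71] read 'e'  n0⇒n1
[72] read 'b'  n1⇒n8  emit P3@[71:72]
[73] read 'e'  n8⇒n5 (fail-walked)  emit P4@[72:73]
[74] read 'e'  n5⇒n2 (fail-walked)  emit P0@[73:74]
[75] read 'a'  n2⇒n3 (fail-walked)  emit P1@[75:75]

All matches (sorted): [[2,7],[4,4],[8,6],[10,7],[11,4],[13,2],[13,7],[15,4],[17,2],[17,7],[18,4],[19,0],[20,0],[21,1],[23,7],[26,7],[27,4],[29,2],[29,7],[31,4],[32,1],[34,4],[38,6],[41,1],[43,0],[44,3],[45,4],[46,0],[47,3],[48,4],[50,2],[50,7],[52,4],[53,0],[54,0],[55,3],[56,4],[60,6],[61,1],[62,1],[65,4],[69,6],[72,3],[73,4],[74,0],[75,1]]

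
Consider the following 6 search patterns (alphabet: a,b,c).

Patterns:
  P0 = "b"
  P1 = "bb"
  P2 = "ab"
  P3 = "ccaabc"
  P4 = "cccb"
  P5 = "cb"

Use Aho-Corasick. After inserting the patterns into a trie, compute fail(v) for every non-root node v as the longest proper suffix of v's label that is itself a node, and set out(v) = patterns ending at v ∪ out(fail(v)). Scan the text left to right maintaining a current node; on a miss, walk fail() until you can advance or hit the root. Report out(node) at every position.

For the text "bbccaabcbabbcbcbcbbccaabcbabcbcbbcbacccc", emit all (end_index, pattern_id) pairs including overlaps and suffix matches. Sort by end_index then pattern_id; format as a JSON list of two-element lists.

Build automaton:
Trie nodes:
  0='ε' goto a→3 b→1 c→5
  1='b' goto b→2  [P0 ends]
  2='bb' goto ·  [P1 ends]
  3='a' goto b→4
  4='ab' goto ·  [P2 ends]
  5='c' goto b→13 c→6
  6='cc' goto a→7 c→11
  7='cca' goto a→8
  8='ccaa' goto b→9
  9='ccaab' goto c→10
  10='ccaabc' goto ·  [P3 ends]
  11='ccc' goto b→12
  12='cccb' goto ·  [P4 ends]
  13='cb' goto ·  [P5 ends]

BFS fail/out derivation:
  fail(1) 'b': from fail(0)=0 chase 'b': 0 ⇒ 0;  out={0}∪out(0)={0}
  fail(3) 'a': from fail(0)=0 chase 'a': 0 ⇒ 0;  out=∅∪out(0)=∅
  fail(5) 'c': from fail(0)=0 chase 'c': 0 ⇒ 0;  out=∅∪out(0)=∅
  fail(2) 'bb': from fail(1)=0 chase 'b': 0 ⇒ 1;  out={1}∪out(1)={0,1}
  fail(4) 'ab': from fail(3)=0 chase 'b': 0 ⇒ 1;  out={2}∪out(1)={0,2}
  fail(6) 'cc': from fail(5)=0 chase 'c': 0 ⇒ 5;  out=∅∪out(5)=∅
  fail(13) 'cb': from fail(5)=0 chase 'b': 0 ⇒ 1;  out={5}∪out(1)={0,5}
  fail(7) 'cca': from fail(6)=5 chase 'a': 5→0 ⇒ 3;  out=∅∪out(3)=∅
  fail(11) 'ccc': from fail(6)=5 chase 'c': 5 ⇒ 6;  out=∅∪out(6)=∅
  fail(8) 'ccaa': from fail(7)=3 chase 'a': 3→0 ⇒ 3;  out=∅∪out(3)=∅
  fail(12) 'cccb': from fail(11)=6 chase 'b': 6→5 ⇒ 13;  out={4}∪out(13)={0,4,5}
  fail(9) 'ccaab': from fail(8)=3 chase 'b': 3 ⇒ 4;  out=∅∪out(4)={0,2}
  fail(10) 'ccaabc': from fail(9)=4 chase 'c': 4→1→0 ⇒ 5;  out={3}∪out(5)={3}

Scan:
i=0 'b': node 0→1  emit P0@[0:0]
i=1 'b': node 1→2  emit P0@[1:1],P1@[0:1]
i=2 'c': node 2→5 (via fail)
i=3 'c': node 5→6
i=4 'a': node 6→7
i=5 'a': node 7→8
i=6 'b': node 8→9  emit P0@[6:6],P2@[5:6]
i=7 'c': node 9→10  emit P3@[2:7]
i=8 'b': node 10→13 (via fail)  emit P0@[8:8],P5@[7:8]
i=9 'a': node 13→3 (via fail)
i=10 'b': node 3→4  emit P0@[10:10],P2@[9:10]
i=11 'b': node 4→2 (via fail)  emit P0@[11:11],P1@[10:11]
i=12 'c': node 2→5 (via fail)
i=13 'b': node 5→13  emit P0@[13:13],P5@[12:13]
i=14 'c': node 13→5 (via fail)
i=15 'b': node 5→13  emit P0@[15:15],P5@[14:15]
i=16 'c': node 13→5 (via fail)
i=17 'b': node 5→13  emit P0@[17:17],P5@[16:17]
i=18 'b': node 13→2 (via fail)  emit P0@[18:18],P1@[17:18]
i=19 'c': node 2→5 (via fail)
i=20 'c': node 5→6
i=21 'a': node 6→7
i=22 'a': node 7→8
i=23 'b': node 8→9  emit P0@[23:23],P2@[22:23]
i=24 'c': node 9→10  emit P3@[19:24]
i=25 'b': node 10→13 (via fail)  emit P0@[25:25],P5@[24:25]
i=26 'a': node 13→3 (via fail)
i=27 'b': node 3→4  emit P0@[27:27],P2@[26:27]
i=28 'c': node 4→5 (via fail)
i=29 'b': node 5→13  emit P0@[29:29],P5@[28:29]
i=30 'c': node 13→5 (via fail)
i=31 'b': node 5→13  emit P0@[31:31],P5@[30:31]
i=32 'b': node 13→2 (via fail)  emit P0@[32:32],P1@[31:32]
i=33 'c': node 2→5 (via fail)
i=34 'b': node 5→13  emit P0@[34:34],P5@[33:34]
i=35 'a': node 13→3 (via fail)
i=36 'c': node 3→5 (via fail)
i=37 'c': node 5→6
i=38 'c': node 6→11
i=39 'c': node 11→11 (via fail)

Result: [[0,0],[1,0],[1,1],[6,0],[6,2],[7,3],[8,0],[8,5],[10,0],[10,2],[11,0],[11,1],[13,0],[13,5],[15,0],[15,5],[17,0],[17,5],[18,0],[18,1],[23,0],[23,2],[24,3],[25,0],[25,5],[27,0],[27,2],[29,0],[29,5],[31,0],[31,5],[32,0],[32,1],[34,0],[34,5]]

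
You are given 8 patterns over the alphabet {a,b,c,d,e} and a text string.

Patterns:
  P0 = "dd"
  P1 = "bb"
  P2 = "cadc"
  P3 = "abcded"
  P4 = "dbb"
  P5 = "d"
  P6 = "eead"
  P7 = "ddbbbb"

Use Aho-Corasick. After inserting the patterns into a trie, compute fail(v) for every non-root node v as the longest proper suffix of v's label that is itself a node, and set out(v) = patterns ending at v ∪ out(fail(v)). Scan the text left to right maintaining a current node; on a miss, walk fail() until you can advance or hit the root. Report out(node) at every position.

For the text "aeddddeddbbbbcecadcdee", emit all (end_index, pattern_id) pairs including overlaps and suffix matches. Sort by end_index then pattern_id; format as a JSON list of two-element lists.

Build automaton:
Trie nodes:
  0='ε' goto a→9 b→3 c→5 d→1 e→17
  1='d' goto b→15 d→2  [P5 ends]
  2='dd' goto b→21  [P0 ends]
  3='b' goto b→4
  4='bb' goto ·  [P1 ends]
  5='c' goto a→6
  6='ca' goto d→7
  7='cad' goto c→8
  8='cadc' goto ·  [P2 ends]
  9='a' goto b→10
  10='ab' goto c→11
  11='abc' goto d→12
  12='abcd' goto e→13
  13='abcde' goto d→14
  14='abcded' goto ·  [P3 ends]
  15='db' goto b→16
  16='dbb' goto ·  [P4 ends]
  17='e' goto e→18
  18='ee' goto a→19
  19='eea' goto d→20
  20='eead' goto ·  [P6 ends]
  21='ddb' goto b→22
  22='ddbb' goto b→23
  23='ddbbb' goto b→24
  24='ddbbbb' goto ·  [P7 ends]

BFS fail/out derivation:
  fail(1) 'd': from fail(0)=0 chase 'd': 0 ⇒ 0;  out={5}∪out(0)={5}
  fail(3) 'b': from fail(0)=0 chase 'b': 0 ⇒ 0;  out=∅∪out(0)=∅
  fail(5) 'c': from fail(0)=0 chase 'c': 0 ⇒ 0;  out=∅∪out(0)=∅
  fail(9) 'a': from fail(0)=0 chase 'a': 0 ⇒ 0;  out=∅∪out(0)=∅
  fail(17) 'e': from fail(0)=0 chase 'e': 0 ⇒ 0;  out=∅∪out(0)=∅
  fail(2) 'dd': from fail(1)=0 chase 'd': 0 ⇒ 1;  out={0}∪out(1)={0,5}
  fail(4) 'bb': from fail(3)=0 chase 'b': 0 ⇒ 3;  out={1}∪out(3)={1}
  fail(6) 'ca': from fail(5)=0 chase 'a': 0 ⇒ 9;  out=∅∪out(9)=∅
  fail(10) 'ab': from fail(9)=0 chase 'b': 0 ⇒ 3;  out=∅∪out(3)=∅
  fail(15) 'db': from fail(1)=0 chase 'b': 0 ⇒ 3;  out=∅∪out(3)=∅
  fail(18) 'ee': from fail(17)=0 chase 'e': 0 ⇒ 17;  out=∅∪out(17)=∅
  fail(7) 'cad': from fail(6)=9 chase 'd': 9→0 ⇒ 1;  out=∅∪out(1)={5}
  fail(11) 'abc': from fail(10)=3 chase 'c': 3→0 ⇒ 5;  out=∅∪out(5)=∅
  fail(16) 'dbb': from fail(15)=3 chase 'b': 3 ⇒ 4;  out={4}∪out(4)={1,4}
  fail(19) 'eea': from fail(18)=17 chase 'a': 17→0 ⇒ 9;  out=∅∪out(9)=∅
  fail(21) 'ddb': from fail(2)=1 chase 'b': 1 ⇒ 15;  out=∅∪out(15)=∅
  fail(8) 'cadc': from fail(7)=1 chase 'c': 1→0 ⇒ 5;  out={2}∪out(5)={2}
  fail(12) 'abcd': from fail(11)=5 chase 'd': 5→0 ⇒ 1;  out=∅∪out(1)={5}
  fail(20) 'eead': from fail(19)=9 chase 'd': 9→0 ⇒ 1;  out={6}∪out(1)={5,6}
  fail(22) 'ddbb': from fail(21)=15 chase 'b': 15 ⇒ 16;  out=∅∪out(16)={1,4}
  fail(13) 'abcde': from fail(12)=1 chase 'e': 1→0 ⇒ 17;  out=∅∪out(17)=∅
  fail(23) 'ddbbb': from fail(22)=16 chase 'b': 16→4→3 ⇒ 4;  out=∅∪out(4)={1}
  fail(14) 'abcded': from fail(13)=17 chase 'd': 17→0 ⇒ 1;  out={3}∪out(1)={3,5}
  fail(24) 'ddbbbb': from fail(23)=4 chase 'b': 4→3 ⇒ 4;  out={7}∪out(4)={1,7}

Text stream:
pos 0 'a': at 9
pos 1 'e': at 17 ·f
pos 2 'd': at 1 ·f  emit P5@[2:2]
pos 3 'd': at 2  emit P0@[2:3],P5@[3:3]
pos 4 'd': at 2 ·f  emit P0@[3:4],P5@[4:4]
pos 5 'd': at 2 ·f  emit P0@[4:5],P5@[5:5]
pos 6 'e': at 17 ·f
pos 7 'd': at 1 ·f  emit P5@[7:7]
pos 8 'd': at 2  emit P0@[7:8],P5@[8:8]
pos 9 'b': at 21
pos 10 'b': at 22  emit P1@[9:10],P4@[8:10]
pos 11 'b': at 23  emit P1@[10:11]
pos 12 'b': at 24  emit P1@[11:12],P7@[7:12]
pos 13 'c': at 5 ·f
pos 14 'e': at 17 ·f
pos 15 'c': at 5 ·f
pos 16 'a': at 6
pos 17 'd': at 7  emit P5@[17:17]
pos 18 'c': at 8  emit P2@[15:18]
pos 19 'd': at 1 ·f  emit P5@[19:19]
pos 20 'e': at 17 ·f
pos 21 'e': at 18

Result: [[2,5],[3,0],[3,5],[4,0],[4,5],[5,0],[5,5],[7,5],[8,0],[8,5],[10,1],[10,4],[11,1],[12,1],[12,7],[17,5],[18,2],[19,5]]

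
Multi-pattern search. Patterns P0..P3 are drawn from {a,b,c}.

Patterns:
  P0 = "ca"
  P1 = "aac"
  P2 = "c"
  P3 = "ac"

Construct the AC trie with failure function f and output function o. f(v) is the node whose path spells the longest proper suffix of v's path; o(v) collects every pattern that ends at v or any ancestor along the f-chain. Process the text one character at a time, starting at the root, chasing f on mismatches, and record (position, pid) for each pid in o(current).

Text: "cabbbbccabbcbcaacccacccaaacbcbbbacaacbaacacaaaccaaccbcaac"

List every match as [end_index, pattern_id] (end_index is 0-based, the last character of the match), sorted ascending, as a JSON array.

Construct AC machine:
Trie (insert patterns):
  0='ε' goto a→3 c→1
  1='c' goto a→2  [P2 ends]
  2='ca' goto ·  [P0 ends]
  3='a' goto a→4 c→6
  4='aa' goto c→5
  5='aac' goto ·  [P1 ends]
  6='ac' goto ·  [P3 ends]

BFS fail/out derivation:
  n1('c'): parent n0 fail=0; on 'c' 0 → fail=0;  out {2}∪∅={2}
  n3('a'): parent n0 fail=0; on 'a' 0 → fail=0;  out ∅∪∅=∅
  n2('ca'): parent n1 fail=0; on 'a' 0 → fail=3;  out {0}∪∅={0}
  n4('aa'): parent n3 fail=0; on 'a' 0 → fail=3;  out ∅∪∅=∅
  n6('ac'): parent n3 fail=0; on 'c' 0 → fail=1;  out {3}∪{2}={2,3}
  n5('aac'): parent n4 fail=3; on 'c' 3 → fail=6;  out {1}∪{2,3}={1,2,3}

Scan:
[0] read 'c'  n0⇒n1  emit P2@[0:0]
[1] read 'a'  n1⇒n2  emit P0@[0:1]
[2] read 'b'  n2⇒n0 ·f
[3] read 'b'  n0⇒n0
[4] read 'b'  n0⇒n0
[5] read 'b'  n0⇒n0
[6] read 'c'  n0⇒n1  emit P2@[6:6]
[7] read 'c'  n1⇒n1 ·f  emit P2@[7:7]
[8] read 'a'  n1⇒n2  emit P0@[7:8]
[9] read 'b'  n2⇒n0 ·f
[10] read 'b'  n0⇒n0
[11] read 'c'  n0⇒n1  emit P2@[11:11]
[12] read 'b'  n1⇒n0 ·f
[13] read 'c'  n0⇒n1  emit P2@[13:13]
[14] read 'a'  n1⇒n2  emit P0@[13:14]
[15] read 'a'  n2⇒n4 ·f
[16] read 'c'  n4⇒n5  emit P1@[14:16],P2@[16:16],P3@[15:16]
[17] read 'c'  n5⇒n1 ·f  emit P2@[17:17]
[18] read 'c'  n1⇒n1 ·f  emit P2@[18:18]
[19] read 'a'  n1⇒n2  emit P0@[18:19]
[20] read 'c'  n2⇒n6 ·f  emit P2@[20:20],P3@[19:20]
[21] read 'c'  n6⇒n1 ·f  emit P2@[21:21]
[22] read 'c'  n1⇒n1 ·f  emit P2@[22:22]
[23] read 'a'  n1⇒n2  emit P0@[22:23]
[24] read 'a'  n2⇒n4 ·f
[25] read 'a'  n4⇒n4 ·f
[26] read 'c'  n4⇒n5  emit P1@[24:26],P2@[26:26],P3@[25:26]
[27] read 'b'  n5⇒n0 ·f
[28] read 'c'  n0⇒n1  emit P2@[28:28]
[29] read 'b'  n1⇒n0 ·f
[30] read 'b'  n0⇒n0
[31] read 'b'  n0⇒n0
[32] read 'a'  n0⇒n3
[33] read 'c'  n3⇒n6  emit P2@[33:33],P3@[32:33]
[34] read 'a'  n6⇒n2 ·f  emit P0@[33:34]
[35] read 'a'  n2⇒n4 ·f
[36] read 'c'  n4⇒n5  emit P1@[34:36],P2@[36:36],P3@[35:36]
[37] read 'b'  n5⇒n0 ·f
[38] read 'a'  n0⇒n3
[39] read 'a'  n3⇒n4
[40] read 'c'  n4⇒n5  emit P1@[38:40],P2@[40:40],P3@[39:40]
[41] read 'a'  n5⇒n2 ·f  emit P0@[40:41]
[42] read 'c'  n2⇒n6 ·f  emit P2@[42:42],P3@[41:42]
[43] read 'a'  n6⇒n2 ·f  emit P0@[42:43]
[44] read 'a'  n2⇒n4 ·f
[45] read 'a'  n4⇒n4 ·f
[46] read 'c'  n4⇒n5  emit P1@[44:46],P2@[46:46],P3@[45:46]
[47] read 'c'  n5⇒n1 ·f  emit P2@[47:47]
[48] read 'a'  n1⇒n2  emit P0@[47:48]
[49] read 'a'  n2⇒n4 ·f
[50] read 'c'  n4⇒n5  emit P1@[48:50],P2@[50:50],P3@[49:50]
[51] read 'c'  n5⇒n1 ·f  emit P2@[51:51]
[52] read 'b'  n1⇒n0 ·f
[53] read 'c'  n0⇒n1  emit P2@[53:53]
[54] read 'a'  n1⇒n2  emit P0@[53:54]
[55] read 'a'  n2⇒n4 ·f
[56] read 'c'  n4⇒n5  emit P1@[54:56],P2@[56:56],P3@[55:56]

Matches: [[0,2],[1,0],[6,2],[7,2],[8,0],[11,2],[13,2],[14,0],[16,1],[16,2],[16,3],[17,2],[18,2],[19,0],[20,2],[20,3],[21,2],[22,2],[23,0],[26,1],[26,2],[26,3],[28,2],[33,2],[33,3],[34,0],[36,1],[36,2],[36,3],[40,1],[40,2],[40,3],[41,0],[42,2],[42,3],[43,0],[46,1],[46,2],[46,3],[47,2],[48,0],[50,1],[50,2],[50,3],[51,2],[53,2],[54,0],[56,1],[56,2],[56,3]]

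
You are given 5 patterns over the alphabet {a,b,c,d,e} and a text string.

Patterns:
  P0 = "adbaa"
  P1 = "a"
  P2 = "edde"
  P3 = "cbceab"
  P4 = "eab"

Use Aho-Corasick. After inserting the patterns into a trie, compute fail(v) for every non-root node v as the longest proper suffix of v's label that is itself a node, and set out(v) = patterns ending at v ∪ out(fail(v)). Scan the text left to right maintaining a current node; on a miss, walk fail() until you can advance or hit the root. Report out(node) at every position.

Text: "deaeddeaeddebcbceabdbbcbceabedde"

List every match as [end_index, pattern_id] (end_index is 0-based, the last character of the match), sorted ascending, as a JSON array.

Build automaton:
Trie nodes:
  0='ε' goto a→1 c→10 e→6
  1='a' goto d→2  [P1 ends]
  2='ad' goto b→3
  3='adb' goto a→4
  4='adba' goto a→5
  5='adbaa' goto ·  [P0 ends]
  6='e' goto a→16 d→7
  7='ed' goto d→8
  8='edd' goto e→9
  9='edde' goto ·  [P2 ends]
  10='c' goto b→11
  11='cb' goto c→12
  12='cbc' goto e→13
  13='cbce' goto a→14
  14='cbcea' goto b→15
  15='cbceab' goto ·  [P3 ends]
  16='ea' goto b→17
  17='eab' goto ·  [P4 ends]

Failure links (BFS by depth):
  n1('a'): parent n0 fail=0; on 'a' 0 → fail=0;  out {1}∪∅={1}
  n6('e'): parent n0 fail=0; on 'e' 0 → fail=0;  out ∅∪∅=∅
  n10('c'): parent n0 fail=0; on 'c' 0 → fail=0;  out ∅∪∅=∅
  n2('ad'): parent n1 fail=0; on 'd' 0 → fail=0;  out ∅∪∅=∅
  n7('ed'): parent n6 fail=0; on 'd' 0 → fail=0;  out ∅∪∅=∅
  n11('cb'): parent n10 fail=0; on 'b' 0 → fail=0;  out ∅∪∅=∅
  n16('ea'): parent n6 fail=0; on 'a' 0 → fail=1;  out ∅∪{1}={1}
  n3('adb'): parent n2 fail=0; on 'b' 0 → fail=0;  out ∅∪∅=∅
  n8('edd'): parent n7 fail=0; on 'd' 0 → fail=0;  out ∅∪∅=∅
  n12('cbc'): parent n11 fail=0; on 'c' 0 → fail=10;  out ∅∪∅=∅
  n17('eab'): parent n16 fail=1; on 'b' 1→0 → fail=0;  out {4}∪∅={4}
  n4('adba'): parent n3 fail=0; on 'a' 0 → fail=1;  out ∅∪{1}={1}
  n9('edde'): parent n8 fail=0; on 'e' 0 → fail=6;  out {2}∪∅={2}
  n13('cbce'): parent n12 fail=10; on 'e' 10→0 → fail=6;  out ∅∪∅=∅
  n5('adbaa'): parent n4 fail=1; on 'a' 1→0 → fail=1;  out {0}∪{1}={0,1}
  n14('cbcea'): parent n13 fail=6; on 'a' 6 → fail=16;  out ∅∪{1}={1}
  n15('cbceab'): parent n14 fail=16; on 'b' 16 → fail=17;  out {3}∪{4}={3,4}

Scan:
i=0 'd': node 0→0
i=1 'e': node 0→6
i=2 'a': node 6→16  ** P1@[2:2]
i=3 'e': node 16→6 ·f
i=4 'd': node 6→7
i=5 'd': node 7→8
i=6 'e': node 8→9  ** P2@[3:6]
i=7 'a': node 9→16 ·f  ** P1@[7:7]
i=8 'e': node 16→6 ·f
i=9 'd': node 6→7
i=10 'd': node 7→8
i=11 'e': node 8→9  ** P2@[8:11]
i=12 'b': node 9→0 ·f
i=13 'c': node 0→10
i=14 'b': node 10→11
i=15 'c': node 11→12
i=16 'e': node 12→13
i=17 'a': node 13→14  ** P1@[17:17]
i=18 'b': node 14→15  ** P3@[13:18],P4@[16:18]
i=19 'd': node 15→0 ·f
i=20 'b': node 0→0
i=21 'b': node 0→0
i=22 'c': node 0→10
i=23 'b': node 10→11
i=24 'c': node 11→12
i=25 'e': node 12→13
i=26 'a': node 13→14  ** P1@[26:26]
i=27 'b': node 14→15  ** P3@[22:27],P4@[25:27]
i=28 'e': node 15→6 ·f
i=29 'd': node 6→7
i=30 'd': node 7→8
i=31 'e': node 8→9  ** P2@[28:31]

Result: [[2,1],[6,2],[7,1],[11,2],[17,1],[18,3],[18,4],[26,1],[27,3],[27,4],[31,2]]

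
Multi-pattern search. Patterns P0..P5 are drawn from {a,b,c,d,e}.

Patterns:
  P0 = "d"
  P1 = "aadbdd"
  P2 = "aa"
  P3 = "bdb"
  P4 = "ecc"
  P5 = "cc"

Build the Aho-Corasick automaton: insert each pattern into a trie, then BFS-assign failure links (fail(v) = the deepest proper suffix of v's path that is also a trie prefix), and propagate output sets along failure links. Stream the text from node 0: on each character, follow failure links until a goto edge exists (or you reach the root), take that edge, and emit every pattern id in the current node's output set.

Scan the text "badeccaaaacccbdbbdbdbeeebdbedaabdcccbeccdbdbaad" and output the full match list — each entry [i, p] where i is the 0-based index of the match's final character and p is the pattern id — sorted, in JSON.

Construct AC machine:
Trie nodes:
  0='ε' goto a→2 b→8 c→14 d→1 e→11
  1='d' goto ·  [P0 ends]
  2='a' goto a→3
  3='aa' goto d→4  [P2 ends]
  4='aad' goto b→5
  5='aadb' goto d→6
  6='aadbd' goto d→7
  7='aadbdd' goto ·  [P1 ends]
  8='b' goto d→9
  9='bd' goto b→10
  10='bdb' goto ·  [P3 ends]
  11='e' goto c→12
  12='ec' goto c→13
  13='ecc' goto ·  [P4 ends]
  14='c' goto c→15
  15='cc' goto ·  [P5 ends]

Failure links (BFS by depth):
  fail(1) 'd': from fail(0)=0 chase 'd': 0 ⇒ 0;  out={0}∪out(0)={0}
  fail(2) 'a': from fail(0)=0 chase 'a': 0 ⇒ 0;  out=∅∪out(0)=∅
  fail(8) 'b': from fail(0)=0 chase 'b': 0 ⇒ 0;  out=∅∪out(0)=∅
  fail(11) 'e': from fail(0)=0 chase 'e': 0 ⇒ 0;  out=∅∪out(0)=∅
  fail(14) 'c': from fail(0)=0 chase 'c': 0 ⇒ 0;  out=∅∪out(0)=∅
  fail(3) 'aa': from fail(2)=0 chase 'a': 0 ⇒ 2;  out={2}∪out(2)={2}
  fail(9) 'bd': from fail(8)=0 chase 'd': 0 ⇒ 1;  out=∅∪out(1)={0}
  fail(12) 'ec': from fail(11)=0 chase 'c': 0 ⇒ 14;  out=∅∪out(14)=∅
  fail(15) 'cc': from fail(14)=0 chase 'c': 0 ⇒ 14;  out={5}∪out(14)={5}
  fail(4) 'aad': from fail(3)=2 chase 'd': 2→0 ⇒ 1;  out=∅∪out(1)={0}
  fail(10) 'bdb': from fail(9)=1 chase 'b': 1→0 ⇒ 8;  out={3}∪out(8)={3}
  fail(13) 'ecc': from fail(12)=14 chase 'c': 14 ⇒ 15;  out={4}∪out(15)={4,5}
  fail(5) 'aadb': from fail(4)=1 chase 'b': 1→0 ⇒ 8;  out=∅∪out(8)=∅
  fail(6) 'aadbd': from fail(5)=8 chase 'd': 8 ⇒ 9;  out=∅∪out(9)={0}
  fail(7) 'aadbdd': from fail(6)=9 chase 'd': 9→1→0 ⇒ 1;  out={1}∪out(1)={0,1}

Run:
i=0 'b': node 0→8
i=1 'a': node 8→2 ·f
i=2 'd': node 2→1 ·f  → match P0@[2:2]
i=3 'e': node 1→11 ·f
i=4 'c': node 11→12
i=5 'c': node 12→13  → match P4@[3:5],P5@[4:5]
i=6 'a': node 13→2 ·f
i=7 'a': node 2→3  → match P2@[6:7]
i=8 'a': node 3→3 ·f  → match P2@[7:8]
i=9 'a': node 3→3 ·f  → match P2@[8:9]
i=10 'c': node 3→14 ·f
i=11 'c': node 14→15  → match P5@[10:11]
i=12 'c': node 15→15 ·f  → match P5@[11:12]
i=13 'b': node 15→8 ·f
i=14 'd': node 8→9  → match P0@[14:14]
i=15 'b': node 9→10  → match P3@[13:15]
i=16 'b': node 10→8 ·f
i=17 'd': node 8→9  → match P0@[17:17]
i=18 'b': node 9→10  → match P3@[16:18]
i=19 'd': node 10→9 ·f  → match P0@[19:19]
i=20 'b': node 9→10  → match P3@[18:20]
i=21 'e': node 10→11 ·f
i=22 'e': node 11→11 ·f
i=23 'e': node 11→11 ·f
i=24 'b': node 11→8 ·f
i=25 'd': node 8→9  → match P0@[25:25]
i=26 'b': node 9→10  → match P3@[24:26]
i=27 'e': node 10→11 ·f
i=28 'd': node 11→1 ·f  → match P0@[28:28]
i=29 'a': node 1→2 ·f
i=30 'a': node 2→3  → match P2@[29:30]
i=31 'b': node 3→8 ·f
i=32 'd': node 8→9  → match P0@[32:32]
i=33 'c': node 9→14 ·f
i=34 'c': node 14→15  → match P5@[33:34]
i=35 'c': node 15→15 ·f  → match P5@[34:35]
i=36 'b': node 15→8 ·f
i=37 'e': node 8→11 ·f
i=38 'c': node 11→12
i=39 'c': node 12→13  → match P4@[37:39],P5@[38:39]
i=40 'd': node 13→1 ·f  → match P0@[40:40]
i=41 'b': node 1→8 ·f
i=42 'd': node 8→9  → match P0@[42:42]
i=43 'b': node 9→10  → match P3@[41:43]
i=44 'a': node 10→2 ·f
i=45 'a': node 2→3  → match P2@[44:45]
i=46 'd': node 3→4  → match P0@[46:46]

Matches: [[2,0],[5,4],[5,5],[7,2],[8,2],[9,2],[11,5],[12,5],[14,0],[15,3],[17,0],[18,3],[19,0],[20,3],[25,0],[26,3],[28,0],[30,2],[32,0],[34,5],[35,5],[39,4],[39,5],[40,0],[42,0],[43,3],[45,2],[46,0]]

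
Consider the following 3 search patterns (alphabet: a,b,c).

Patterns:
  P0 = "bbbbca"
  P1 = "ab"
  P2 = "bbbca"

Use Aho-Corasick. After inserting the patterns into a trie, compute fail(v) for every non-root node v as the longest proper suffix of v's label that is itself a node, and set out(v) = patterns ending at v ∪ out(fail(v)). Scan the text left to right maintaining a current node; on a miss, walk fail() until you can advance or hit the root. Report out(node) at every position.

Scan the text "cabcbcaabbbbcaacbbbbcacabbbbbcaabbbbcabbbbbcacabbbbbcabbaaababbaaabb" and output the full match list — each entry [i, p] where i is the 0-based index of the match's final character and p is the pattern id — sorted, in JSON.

Construct AC machine:
Trie (insert patterns):
  n0 'ε': a→7 b→1
  n1 'b': b→2
  n2 'bb': b→3
  n3 'bbb': b→4 c→9
  n4 'bbbb': c→5
  n5 'bbbbc': a→6
  n6 'bbbbca': ·  [P0 ends]
  n7 'a': b→8
  n8 'ab': ·  [P1 ends]
  n9 'bbbc': a→10
  n10 'bbbca': ·  [P2 ends]

BFS fail/out derivation:
  fail(1) 'b': from fail(0)=0 chase 'b': 0 ⇒ 0;  out=∅∪out(0)=∅
  fail(7) 'a': from fail(0)=0 chase 'a': 0 ⇒ 0;  out=∅∪out(0)=∅
  fail(2) 'bb': from fail(1)=0 chase 'b': 0 ⇒ 1;  out=∅∪out(1)=∅
  fail(8) 'ab': from fail(7)=0 chase 'b': 0 ⇒ 1;  out={1}∪out(1)={1}
  fail(3) 'bbb': from fail(2)=1 chase 'b': 1 ⇒ 2;  out=∅∪out(2)=∅
  fail(4) 'bbbb': from fail(3)=2 chase 'b': 2 ⇒ 3;  out=∅∪out(3)=∅
  fail(9) 'bbbc': from fail(3)=2 chase 'c': 2→1→0 ⇒ 0;  out=∅∪out(0)=∅
  fail(5) 'bbbbc': from fail(4)=3 chase 'c': 3 ⇒ 9;  out=∅∪out(9)=∅
  fail(10) 'bbbca': from fail(9)=0 chase 'a': 0 ⇒ 7;  out={2}∪out(7)={2}
  fail(6) 'bbbbca': from fail(5)=9 chase 'a': 9 ⇒ 10;  out={0}∪out(10)={0,2}

Run:
pos 0 'c': at 0
pos 1 'a': at 7
pos 2 'b': at 8  ** P1@[1:2]
pos 3 'c': at 0 ·f
pos 4 'b': at 1
pos 5 'c': at 0 ·f
pos 6 'a': at 7
pos 7 'a': at 7 ·f
pos 8 'b': at 8  ** P1@[7:8]
pos 9 'b': at 2 ·f
pos 10 'b': at 3
pos 11 'b': at 4
pos 12 'c': at 5
pos 13 'a': at 6  ** P0@[8:13],P2@[9:13]
pos 14 'a': at 7 ·f
pos 15 'c': at 0 ·f
pos 16 'b': at 1
pos 17 'b': at 2
pos 18 'b': at 3
pos 19 'b': at 4
pos 20 'c': at 5
pos 21 'a': at 6  ** P0@[16:21],P2@[17:21]
pos 22 'c': at 0 ·f
pos 23 'a': at 7
pos 24 'b': at 8  ** P1@[23:24]
pos 25 'b': at 2 ·f
pos 26 'b': at 3
pos 27 'b': at 4
pos 28 'b': at 4 ·f
pos 29 'c': at 5
pos 30 'a': at 6  ** P0@[25:30],P2@[26:30]
pos 31 'a': at 7 ·f
pos 32 'b': at 8  ** P1@[31:32]
pos 33 'b': at 2 ·f
pos 34 'b': at 3
pos 35 'b': at 4
pos 36 'c': at 5
pos 37 'a': at 6  ** P0@[32:37],P2@[33:37]
pos 38 'b': at 8 ·f  ** P1@[37:38]
pos 39 'b': at 2 ·f
pos 40 'b': at 3
pos 41 'b': at 4
pos 42 'b': at 4 ·f
pos 43 'c': at 5
pos 44 'a': at 6  ** P0@[39:44],P2@[40:44]
pos 45 'c': at 0 ·f
pos 46 'a': at 7
pos 47 'b': at 8  ** P1@[46:47]
pos 48 'b': at 2 ·f
pos 49 'b': at 3
pos 50 'b': at 4
pos 51 'b': at 4 ·f
pos 52 'c': at 5
pos 53 'a': at 6  ** P0@[48:53],P2@[49:53]
pos 54 'b': at 8 ·f  ** P1@[53:54]
pos 55 'b': at 2 ·f
pos 56 'a': at 7 ·f
pos 57 'a': at 7 ·f
pos 58 'a': at 7 ·f
pos 59 'b': at 8  ** P1@[58:59]
pos 60 'a': at 7 ·f
pos 61 'b': at 8  ** P1@[60:61]
pos 62 'b': at 2 ·f
pos 63 'a': at 7 ·f
pos 64 'a': at 7 ·f
pos 65 'a': at 7 ·f
pos 66 'b': at 8  ** P1@[65:66]
pos 67 'b': at 2 ·f

Result: [[2,1],[8,1],[13,0],[13,2],[21,0],[21,2],[24,1],[30,0],[30,2],[32,1],[37,0],[37,2],[38,1],[44,0],[44,2],[47,1],[53,0],[53,2],[54,1],[59,1],[61,1],[66,1]]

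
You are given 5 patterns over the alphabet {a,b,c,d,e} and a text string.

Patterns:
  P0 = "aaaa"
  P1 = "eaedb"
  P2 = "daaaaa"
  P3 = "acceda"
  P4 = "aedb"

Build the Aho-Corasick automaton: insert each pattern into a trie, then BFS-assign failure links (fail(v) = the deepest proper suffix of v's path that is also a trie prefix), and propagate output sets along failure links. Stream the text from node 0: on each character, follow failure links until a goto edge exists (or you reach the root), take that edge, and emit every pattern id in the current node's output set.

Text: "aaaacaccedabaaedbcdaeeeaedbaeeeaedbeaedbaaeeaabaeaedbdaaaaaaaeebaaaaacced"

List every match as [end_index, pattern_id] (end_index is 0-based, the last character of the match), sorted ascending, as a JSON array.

Construct AC machine:
Trie nodes:
  0='ε' goto a→1 d→10 e→5
  1='a' goto a→2 c→16 e→21
  2='aa' goto a→3
  3='aaa' goto a→4
  4='aaaa' goto ·  [P0 ends]
  5='e' goto a→6
  6='ea' goto e→7
  7='eae' goto d→8
  8='eaed' goto b→9
  9='eaedb' goto ·  [P1 ends]
  10='d' goto a→11
  11='da' goto a→12
  12='daa' goto a→13
  13='daaa' goto a→14
  14='daaaa' goto a→15
  15='daaaaa' goto ·  [P2 ends]
  16='ac' goto c→17
  17='acc' goto e→18
  18='acce' goto d→19
  19='acced' goto a→20
  20='acceda' goto ·  [P3 ends]
  21='ae' goto d→22
  22='aed' goto b→23
  23='aedb' goto ·  [P4 ends]

BFS fail/out derivation:
  fail(1) 'a': from fail(0)=0 chase 'a': 0 ⇒ 0;  out=∅∪out(0)=∅
  fail(5) 'e': from fail(0)=0 chase 'e': 0 ⇒ 0;  out=∅∪out(0)=∅
  fail(10) 'd': from fail(0)=0 chase 'd': 0 ⇒ 0;  out=∅∪out(0)=∅
  fail(2) 'aa': from fail(1)=0 chase 'a': 0 ⇒ 1;  out=∅∪out(1)=∅
  fail(6) 'ea': from fail(5)=0 chase 'a': 0 ⇒ 1;  out=∅∪out(1)=∅
  fail(11) 'da': from fail(10)=0 chase 'a': 0 ⇒ 1;  out=∅∪out(1)=∅
  fail(16) 'ac': from fail(1)=0 chase 'c': 0 ⇒ 0;  out=∅∪out(0)=∅
  fail(21) 'ae': from fail(1)=0 chase 'e': 0 ⇒ 5;  out=∅∪out(5)=∅
  fail(3) 'aaa': from fail(2)=1 chase 'a': 1 ⇒ 2;  out=∅∪out(2)=∅
  fail(7) 'eae': from fail(6)=1 chase 'e': 1 ⇒ 21;  out=∅∪out(21)=∅
  fail(12) 'daa': from fail(11)=1 chase 'a': 1 ⇒ 2;  out=∅∪out(2)=∅
  fail(17) 'acc': from fail(16)=0 chase 'c': 0 ⇒ 0;  out=∅∪out(0)=∅
  fail(22) 'aed': from fail(21)=5 chase 'd': 5→0 ⇒ 10;  out=∅∪out(10)=∅
  fail(4) 'aaaa': from fail(3)=2 chase 'a': 2 ⇒ 3;  out={0}∪out(3)={0}
  fail(8) 'eaed': from fail(7)=21 chase 'd': 21 ⇒ 22;  out=∅∪out(22)=∅
  fail(13) 'daaa': from fail(12)=2 chase 'a': 2 ⇒ 3;  out=∅∪out(3)=∅
  fail(18) 'acce': from fail(17)=0 chase 'e': 0 ⇒ 5;  out=∅∪out(5)=∅
  fail(23) 'aedb': from fail(22)=10 chase 'b': 10→0 ⇒ 0;  out={4}∪out(0)={4}
  fail(9) 'eaedb': from fail(8)=22 chase 'b': 22 ⇒ 23;  out={1}∪out(23)={1,4}
  fail(14) 'daaaa': from fail(13)=3 chase 'a': 3 ⇒ 4;  out=∅∪out(4)={0}
  fail(19) 'acced': from fail(18)=5 chase 'd': 5→0 ⇒ 10;  out=∅∪out(10)=∅
  fail(15) 'daaaaa': from fail(14)=4 chase 'a': 4→3 ⇒ 4;  out={2}∪out(4)={0,2}
  fail(20) 'acceda': from fail(19)=10 chase 'a': 10 ⇒ 11;  out={3}∪out(11)={3}

Scan:
pos 0 'a': at 1
pos 1 'a': at 2
pos 2 'a': at 3
pos 3 'a': at 4  ** P0@[0:3]
pos 4 'c': at 16 (via fail)
pos 5 'a': at 1 (via fail)
pos 6 'c': at 16
pos 7 'c': at 17
pos 8 'e': at 18
pos 9 'd': at 19
pos 10 'a': at 20  ** P3@[5:10]
pos 11 'b': at 0 (via fail)
pos 12 'a': at 1
pos 13 'a': at 2
pos 14 'e': at 21 (via fail)
pos 15 'd': at 22
pos 16 'b': at 23  ** P4@[13:16]
pos 17 'c': at 0 (via fail)
pos 18 'd': at 10
pos 19 'a': at 11
pos 20 'e': at 21 (via fail)
pos 21 'e': at 5 (via fail)
pos 22 'e': at 5 (via fail)
pos 23 'a': at 6
pos 24 'e': at 7
pos 25 'd': at 8
pos 26 'b': at 9  ** P1@[22:26],P4@[23:26]
pos 27 'a': at 1 (via fail)
pos 28 'e': at 21
pos 29 'e': at 5 (via fail)
pos 30 'e': at 5 (via fail)
pos 31 'a': at 6
pos 32 'e': at 7
pos 33 'd': at 8
pos 34 'b': at 9  ** P1@[30:34],P4@[31:34]
pos 35 'e': at 5 (via fail)
pos 36 'a': at 6
pos 37 'e': at 7
pos 38 'd': at 8
pos 39 'b': at 9  ** P1@[35:39],P4@[36:39]
pos 40 'a': at 1 (via fail)
pos 41 'a': at 2
pos 42 'e': at 21 (via fail)
pos 43 'e': at 5 (via fail)
pos 44 'a': at 6
pos 45 'a': at 2 (via fail)
pos 46 'b': at 0 (via fail)
pos 47 'a': at 1
pos 48 'e': at 21
pos 49 'a': at 6 (via fail)
pos 50 'e': at 7
pos 51 'd': at 8
pos 52 'b': at 9  ** P1@[48:52],P4@[49:52]
pos 53 'd': at 10 (via fail)
pos 54 'a': at 11
pos 55 'a': at 12
pos 56 'a': at 13
pos 57 'a': at 14  ** P0@[54:57]
pos 58 'a': at 15  ** P0@[55:58],P2@[53:58]
pos 59 'a': at 4 (via fail)  ** P0@[56:59]
pos 60 'a': at 4 (via fail)  ** P0@[57:60]
pos 61 'e': at 21 (via fail)
pos 62 'e': at 5 (via fail)
pos 63 'b': at 0 (via fail)
pos 64 'a': at 1
pos 65 'a': at 2
pos 66 'a': at 3
pos 67 'a': at 4  ** P0@[64:67]
pos 68 'a': at 4 (via fail)  ** P0@[65:68]
pos 69 'c': at 16 (via fail)
pos 70 'c': at 17
pos 71 'e': at 18
pos 72 'd': at 19

Matches: [[3,0],[10,3],[16,4],[26,1],[26,4],[34,1],[34,4],[39,1],[39,4],[52,1],[52,4],[57,0],[58,0],[58,2],[59,0],[60,0],[67,0],[68,0]]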